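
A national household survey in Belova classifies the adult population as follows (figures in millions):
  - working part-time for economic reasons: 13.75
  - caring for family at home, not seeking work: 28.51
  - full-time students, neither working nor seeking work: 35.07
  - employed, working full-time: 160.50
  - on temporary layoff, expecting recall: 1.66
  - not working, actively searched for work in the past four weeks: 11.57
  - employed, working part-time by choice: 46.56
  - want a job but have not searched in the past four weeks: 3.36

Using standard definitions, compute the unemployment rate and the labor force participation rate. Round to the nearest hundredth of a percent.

Employed = 13.75 + 160.50 + 46.56 = 220.81 million (anyone who worked, including part-time for economic reasons, counts as employed).
Unemployed = 1.66 + 11.57 = 13.23 million (jobless and actively searching, or on temporary layoff).
Labor force = 220.81 + 13.23 = 234.04 million.
Not in labor force = 28.51 + 35.07 + 3.36 = 66.94 million (those not working and not actively searching are outside the labor force — including those who want a job but have given up searching).
Civilian working-age population = 234.04 + 66.94 = 300.98 million.
Unemployment rate = 13.23 / 234.04 = 5.65%.
Labor force participation rate = 234.04 / 300.98 = 77.76%.

Unemployment rate ≈ 5.65%; labor force participation rate ≈ 77.76%.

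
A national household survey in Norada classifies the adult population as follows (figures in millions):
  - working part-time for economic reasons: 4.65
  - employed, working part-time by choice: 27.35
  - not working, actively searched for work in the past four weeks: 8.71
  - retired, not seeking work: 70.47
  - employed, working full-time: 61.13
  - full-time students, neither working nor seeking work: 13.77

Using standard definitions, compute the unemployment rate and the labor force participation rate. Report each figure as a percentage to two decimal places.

Unemployment rate ≈ 8.55%; labor force participation rate ≈ 54.73%.

Employed = 4.65 + 27.35 + 61.13 = 93.13 million (anyone who worked, including part-time for economic reasons, counts as employed).
Unemployed = 8.71 million.
Labor force = 93.13 + 8.71 = 101.84 million.
Not in labor force = 70.47 + 13.77 = 84.24 million (those not working and not actively searching are outside the labor force).
Civilian working-age population = 101.84 + 84.24 = 186.08 million.
Unemployment rate = 8.71 / 101.84 = 8.55%.
Labor force participation rate = 101.84 / 186.08 = 54.73%.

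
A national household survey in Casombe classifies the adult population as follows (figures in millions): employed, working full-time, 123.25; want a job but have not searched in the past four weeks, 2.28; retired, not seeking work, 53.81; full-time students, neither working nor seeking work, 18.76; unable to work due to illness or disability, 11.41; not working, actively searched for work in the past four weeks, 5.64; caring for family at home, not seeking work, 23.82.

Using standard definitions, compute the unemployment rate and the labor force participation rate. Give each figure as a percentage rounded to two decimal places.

Employed = 123.25 million.
Unemployed = 5.64 million.
Labor force = 123.25 + 5.64 = 128.89 million.
Not in labor force = 2.28 + 53.81 + 18.76 + 11.41 + 23.82 = 110.08 million (those not working and not actively searching are outside the labor force — including those who want a job but have given up searching).
Civilian working-age population = 128.89 + 110.08 = 238.97 million.
Unemployment rate = 5.64 / 128.89 = 4.38%.
Labor force participation rate = 128.89 / 238.97 = 53.94%.

Unemployment rate ≈ 4.38%; labor force participation rate ≈ 53.94%.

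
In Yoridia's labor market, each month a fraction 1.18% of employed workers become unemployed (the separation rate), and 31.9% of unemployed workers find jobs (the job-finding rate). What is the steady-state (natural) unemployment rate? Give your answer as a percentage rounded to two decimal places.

At steady state the flows balance: s·E = f·U, so U/(E+U) = s/(s+f).
u* = 1.18 / (1.18 + 31.9) = 1.18 / 33.08 = 3.57%.

Steady-state unemployment rate ≈ 3.57%.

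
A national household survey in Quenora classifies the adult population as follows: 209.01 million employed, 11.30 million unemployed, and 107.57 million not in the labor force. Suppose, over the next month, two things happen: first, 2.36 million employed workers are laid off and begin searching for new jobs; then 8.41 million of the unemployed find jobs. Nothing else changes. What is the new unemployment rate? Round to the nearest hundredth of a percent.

Initially, labor force = 209.01 + 11.30 = 220.31 million, so u = 11.30/220.31 = 5.13%.
After the first change, employed falls and unemployed rises by 2.36; labor force unchanged → E = 206.65, U = 13.66, labor force = 220.31 million.
After the second change, unemployed falls and employed rises by 8.41; labor force unchanged → E = 215.06, U = 5.25, labor force = 220.31 million.
New unemployment rate = 5.25 / 220.31 = 2.38%.

New unemployment rate ≈ 2.38%.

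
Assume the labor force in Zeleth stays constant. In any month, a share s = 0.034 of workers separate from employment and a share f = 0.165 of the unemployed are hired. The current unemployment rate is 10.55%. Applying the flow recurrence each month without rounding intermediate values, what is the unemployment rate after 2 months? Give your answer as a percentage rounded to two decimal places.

Unemployment rate after two months ≈ 12.89%.

With a fixed labor force, u_{t+1} = u_t + s·(1−u_t) − f·u_t = u_t·(1−s−f) + s.
Here 1−s−f = 0.801 and s = 0.034.
u_1 = 0.105500 × 0.801 + 0.034 = 0.118505.
u_2 = 0.118505 × 0.801 + 0.034 = 0.128923.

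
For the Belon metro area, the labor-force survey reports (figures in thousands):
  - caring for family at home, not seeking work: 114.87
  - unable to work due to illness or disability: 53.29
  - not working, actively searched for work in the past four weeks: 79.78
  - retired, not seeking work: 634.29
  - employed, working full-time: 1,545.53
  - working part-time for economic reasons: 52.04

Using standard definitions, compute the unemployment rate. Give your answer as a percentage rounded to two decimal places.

Unemployment rate ≈ 4.76%.

Employed = 1,545.53 + 52.04 = 1,597.57 thousand (anyone who worked, including part-time for economic reasons, counts as employed).
Unemployed = 79.78 thousand.
Labor force = 1,597.57 + 79.78 = 1,677.35 thousand.
Unemployment rate = 79.78 / 1,677.35 = 4.76%.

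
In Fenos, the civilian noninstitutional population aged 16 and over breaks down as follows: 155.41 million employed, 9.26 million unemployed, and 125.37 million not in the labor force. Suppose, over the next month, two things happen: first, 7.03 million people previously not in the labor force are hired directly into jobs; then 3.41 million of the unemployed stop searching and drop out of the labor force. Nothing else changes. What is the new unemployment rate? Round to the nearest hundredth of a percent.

Initially, labor force = 155.41 + 9.26 = 164.67 million, so u = 9.26/164.67 = 5.62%.
After the first change, employed and labor force both rise by 7.03; unemployed unchanged → E = 162.44, U = 9.26, labor force = 171.70 million.
After the second change, unemployed and labor force both fall by 3.41 → E = 162.44, U = 5.85, labor force = 168.29 million.
New unemployment rate = 5.85 / 168.29 = 3.48%.

New unemployment rate ≈ 3.48%.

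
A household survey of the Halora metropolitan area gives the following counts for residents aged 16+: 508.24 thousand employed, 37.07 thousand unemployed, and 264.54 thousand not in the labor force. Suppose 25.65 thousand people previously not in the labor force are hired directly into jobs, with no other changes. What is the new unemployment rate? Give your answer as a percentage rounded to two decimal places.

Initially, labor force = 508.24 + 37.07 = 545.31 thousand, so u = 37.07/545.31 = 6.80%.
After the change, employed and labor force both rise by 25.65; unemployed unchanged → E = 533.89, U = 37.07, labor force = 570.96 thousand.
New unemployment rate = 37.07 / 570.96 = 6.49%.

New unemployment rate ≈ 6.49%.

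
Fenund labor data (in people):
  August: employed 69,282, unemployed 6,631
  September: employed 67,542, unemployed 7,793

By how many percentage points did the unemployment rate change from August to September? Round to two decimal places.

The unemployment rate changed by +1.61 percentage points.

August: labor force = 69,282 + 6,631 = 75,913; u = 6,631/75,913 = 8.73%.
September: labor force = 67,542 + 7,793 = 75,335; u = 7,793/75,335 = 10.34%.
Change = 10.34% − 8.73% = +1.61 pp.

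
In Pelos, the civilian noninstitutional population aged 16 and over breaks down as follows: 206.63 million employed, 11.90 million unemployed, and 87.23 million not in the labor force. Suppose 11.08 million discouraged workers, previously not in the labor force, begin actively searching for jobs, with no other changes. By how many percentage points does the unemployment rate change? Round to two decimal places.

The unemployment rate changes by +4.56 percentage points.

Initially, labor force = 206.63 + 11.90 = 218.53 million, so u = 11.90/218.53 = 5.45%.
After the change, unemployed and labor force both rise by 11.08 → E = 206.63, U = 22.98, labor force = 229.61 million.
New unemployment rate = 22.98 / 229.61 = 10.01%.
Change = 10.01% − 5.45% = +4.56 percentage points.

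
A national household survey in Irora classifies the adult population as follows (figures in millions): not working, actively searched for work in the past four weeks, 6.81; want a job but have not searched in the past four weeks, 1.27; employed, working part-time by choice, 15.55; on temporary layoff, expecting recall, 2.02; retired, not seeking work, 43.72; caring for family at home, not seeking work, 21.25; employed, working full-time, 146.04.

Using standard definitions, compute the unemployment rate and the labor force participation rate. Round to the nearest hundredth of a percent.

Unemployment rate ≈ 5.18%; labor force participation rate ≈ 72.01%.

Employed = 15.55 + 146.04 = 161.59 million.
Unemployed = 6.81 + 2.02 = 8.83 million (jobless and actively searching, or on temporary layoff).
Labor force = 161.59 + 8.83 = 170.42 million.
Not in labor force = 1.27 + 43.72 + 21.25 = 66.24 million (those not working and not actively searching are outside the labor force — including those who want a job but have given up searching).
Civilian working-age population = 170.42 + 66.24 = 236.66 million.
Unemployment rate = 8.83 / 170.42 = 5.18%.
Labor force participation rate = 170.42 / 236.66 = 72.01%.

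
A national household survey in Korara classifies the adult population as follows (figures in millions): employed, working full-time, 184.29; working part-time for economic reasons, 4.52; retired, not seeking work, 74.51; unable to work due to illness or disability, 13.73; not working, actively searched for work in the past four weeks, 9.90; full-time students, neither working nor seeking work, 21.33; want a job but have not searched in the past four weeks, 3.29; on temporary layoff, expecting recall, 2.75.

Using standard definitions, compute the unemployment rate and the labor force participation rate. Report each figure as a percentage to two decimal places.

Employed = 184.29 + 4.52 = 188.81 million (anyone who worked, including part-time for economic reasons, counts as employed).
Unemployed = 9.90 + 2.75 = 12.65 million (jobless and actively searching, or on temporary layoff).
Labor force = 188.81 + 12.65 = 201.46 million.
Not in labor force = 74.51 + 13.73 + 21.33 + 3.29 = 112.86 million (those not working and not actively searching are outside the labor force — including those who want a job but have given up searching).
Civilian working-age population = 201.46 + 112.86 = 314.32 million.
Unemployment rate = 12.65 / 201.46 = 6.28%.
Labor force participation rate = 201.46 / 314.32 = 64.09%.

Unemployment rate ≈ 6.28%; labor force participation rate ≈ 64.09%.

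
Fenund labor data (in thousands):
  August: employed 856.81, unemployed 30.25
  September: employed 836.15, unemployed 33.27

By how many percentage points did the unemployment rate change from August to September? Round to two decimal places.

The unemployment rate changed by +0.42 percentage points.

August: labor force = 856.81 + 30.25 = 887.06; u = 30.25/887.06 = 3.41%.
September: labor force = 836.15 + 33.27 = 869.42; u = 33.27/869.42 = 3.83%.
Change = 3.83% − 3.41% = +0.42 pp.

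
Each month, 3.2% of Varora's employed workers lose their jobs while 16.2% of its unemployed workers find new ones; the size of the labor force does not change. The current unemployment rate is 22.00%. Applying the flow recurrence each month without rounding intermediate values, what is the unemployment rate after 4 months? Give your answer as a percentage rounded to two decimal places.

With a fixed labor force, u_{t+1} = u_t + s·(1−u_t) − f·u_t = u_t·(1−s−f) + s.
Here 1−s−f = 0.806 and s = 0.032.
u_1 = 0.220000 × 0.806 + 0.032 = 0.209320.
u_2 = 0.209320 × 0.806 + 0.032 = 0.200712.
u_3 = 0.200712 × 0.806 + 0.032 = 0.193774.
u_4 = 0.193774 × 0.806 + 0.032 = 0.188182.

Unemployment rate after four months ≈ 18.82%.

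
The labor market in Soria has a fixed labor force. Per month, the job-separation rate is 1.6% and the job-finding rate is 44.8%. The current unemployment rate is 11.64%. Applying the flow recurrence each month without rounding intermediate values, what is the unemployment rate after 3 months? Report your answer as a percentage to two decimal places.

With a fixed labor force, u_{t+1} = u_t + s·(1−u_t) − f·u_t = u_t·(1−s−f) + s.
Here 1−s−f = 0.536 and s = 0.016.
u_1 = 0.116400 × 0.536 + 0.016 = 0.078390.
u_2 = 0.078390 × 0.536 + 0.016 = 0.058017.
u_3 = 0.058017 × 0.536 + 0.016 = 0.047097.

Unemployment rate after three months ≈ 4.71%.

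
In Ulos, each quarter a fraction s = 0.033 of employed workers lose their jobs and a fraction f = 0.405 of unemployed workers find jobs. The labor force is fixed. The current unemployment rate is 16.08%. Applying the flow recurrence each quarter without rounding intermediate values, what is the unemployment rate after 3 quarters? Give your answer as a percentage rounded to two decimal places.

With a fixed labor force, u_{t+1} = u_t + s·(1−u_t) − f·u_t = u_t·(1−s−f) + s.
Here 1−s−f = 0.562 and s = 0.033.
u_1 = 0.160800 × 0.562 + 0.033 = 0.123370.
u_2 = 0.123370 × 0.562 + 0.033 = 0.102334.
u_3 = 0.102334 × 0.562 + 0.033 = 0.090512.

Unemployment rate after three quarters ≈ 9.05%.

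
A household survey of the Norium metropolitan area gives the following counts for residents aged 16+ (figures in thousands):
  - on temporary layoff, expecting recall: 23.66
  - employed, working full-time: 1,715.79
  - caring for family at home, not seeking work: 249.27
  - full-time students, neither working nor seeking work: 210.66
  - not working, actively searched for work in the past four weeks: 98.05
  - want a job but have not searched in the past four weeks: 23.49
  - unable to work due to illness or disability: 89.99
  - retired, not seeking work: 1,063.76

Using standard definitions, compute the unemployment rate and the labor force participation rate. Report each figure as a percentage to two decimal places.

Unemployment rate ≈ 6.62%; labor force participation rate ≈ 52.88%.

Employed = 1,715.79 thousand.
Unemployed = 23.66 + 98.05 = 121.71 thousand (jobless and actively searching, or on temporary layoff).
Labor force = 1,715.79 + 121.71 = 1,837.50 thousand.
Not in labor force = 249.27 + 210.66 + 23.49 + 89.99 + 1,063.76 = 1,637.17 thousand (those not working and not actively searching are outside the labor force — including those who want a job but have given up searching).
Civilian working-age population = 1,837.50 + 1,637.17 = 3,474.67 thousand.
Unemployment rate = 121.71 / 1,837.50 = 6.62%.
Labor force participation rate = 1,837.50 / 3,474.67 = 52.88%.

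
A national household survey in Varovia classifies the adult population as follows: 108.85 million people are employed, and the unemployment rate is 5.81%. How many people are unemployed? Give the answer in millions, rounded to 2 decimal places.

Let U be the number unemployed. The labor force is E + U, and U/(E+U) = 0.0581.
So U = 0.0581 × 108.85 / (1 − 0.0581) = 6.3242 / 0.9419 ≈ 6.71 million.

About 6.71 million are unemployed.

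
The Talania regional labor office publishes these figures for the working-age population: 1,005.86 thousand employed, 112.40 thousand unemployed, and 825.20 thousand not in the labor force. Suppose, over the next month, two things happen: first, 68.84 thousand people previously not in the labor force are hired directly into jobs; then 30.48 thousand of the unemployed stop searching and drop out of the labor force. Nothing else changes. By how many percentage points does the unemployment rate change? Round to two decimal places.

Initially, labor force = 1,005.86 + 112.40 = 1,118.26 thousand, so u = 112.40/1,118.26 = 10.05%.
After the first change, employed and labor force both rise by 68.84; unemployed unchanged → E = 1,074.70, U = 112.40, labor force = 1,187.10 thousand.
After the second change, unemployed and labor force both fall by 30.48 → E = 1,074.70, U = 81.92, labor force = 1,156.62 thousand.
New unemployment rate = 81.92 / 1,156.62 = 7.08%.
Change = 7.08% − 10.05% = −2.97 percentage points.

The unemployment rate changes by −2.97 percentage points.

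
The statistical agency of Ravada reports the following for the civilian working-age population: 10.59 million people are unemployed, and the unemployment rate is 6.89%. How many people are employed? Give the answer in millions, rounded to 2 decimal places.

Labor force = U / u = 10.59 / 0.0689 ≈ 153.70 million.
Employed = labor force − unemployed = 153.70 − 10.59 = 143.11 million.

About 143.11 million are employed.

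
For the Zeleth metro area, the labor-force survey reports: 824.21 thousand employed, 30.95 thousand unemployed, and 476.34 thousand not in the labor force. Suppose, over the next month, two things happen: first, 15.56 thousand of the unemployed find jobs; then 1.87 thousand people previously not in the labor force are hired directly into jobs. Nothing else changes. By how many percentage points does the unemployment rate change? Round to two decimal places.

Initially, labor force = 824.21 + 30.95 = 855.16 thousand, so u = 30.95/855.16 = 3.62%.
After the first change, unemployed falls and employed rises by 15.56; labor force unchanged → E = 839.77, U = 15.39, labor force = 855.16 thousand.
After the second change, employed and labor force both rise by 1.87; unemployed unchanged → E = 841.64, U = 15.39, labor force = 857.03 thousand.
New unemployment rate = 15.39 / 857.03 = 1.80%.
Change = 1.80% − 3.62% = −1.82 percentage points.

The unemployment rate changes by −1.82 percentage points.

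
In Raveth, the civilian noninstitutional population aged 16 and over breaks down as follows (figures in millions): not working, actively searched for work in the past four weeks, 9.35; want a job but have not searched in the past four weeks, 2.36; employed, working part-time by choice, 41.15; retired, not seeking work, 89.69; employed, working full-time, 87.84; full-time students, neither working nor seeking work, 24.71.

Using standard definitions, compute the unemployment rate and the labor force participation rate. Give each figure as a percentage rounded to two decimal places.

Unemployment rate ≈ 6.76%; labor force participation rate ≈ 54.23%.

Employed = 41.15 + 87.84 = 128.99 million.
Unemployed = 9.35 million.
Labor force = 128.99 + 9.35 = 138.34 million.
Not in labor force = 2.36 + 89.69 + 24.71 = 116.76 million (those not working and not actively searching are outside the labor force — including those who want a job but have given up searching).
Civilian working-age population = 138.34 + 116.76 = 255.10 million.
Unemployment rate = 9.35 / 138.34 = 6.76%.
Labor force participation rate = 138.34 / 255.10 = 54.23%.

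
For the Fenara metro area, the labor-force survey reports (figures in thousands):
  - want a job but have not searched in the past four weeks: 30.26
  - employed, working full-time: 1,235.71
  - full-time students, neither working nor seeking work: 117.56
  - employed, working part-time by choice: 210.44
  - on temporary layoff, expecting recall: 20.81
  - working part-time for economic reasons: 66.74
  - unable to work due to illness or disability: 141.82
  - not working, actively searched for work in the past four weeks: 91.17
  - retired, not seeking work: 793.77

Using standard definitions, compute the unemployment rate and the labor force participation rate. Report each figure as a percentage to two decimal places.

Unemployment rate ≈ 6.89%; labor force participation rate ≈ 60.00%.

Employed = 1,235.71 + 210.44 + 66.74 = 1,512.89 thousand (anyone who worked, including part-time for economic reasons, counts as employed).
Unemployed = 20.81 + 91.17 = 111.98 thousand (jobless and actively searching, or on temporary layoff).
Labor force = 1,512.89 + 111.98 = 1,624.87 thousand.
Not in labor force = 30.26 + 117.56 + 141.82 + 793.77 = 1,083.41 thousand (those not working and not actively searching are outside the labor force — including those who want a job but have given up searching).
Civilian working-age population = 1,624.87 + 1,083.41 = 2,708.28 thousand.
Unemployment rate = 111.98 / 1,624.87 = 6.89%.
Labor force participation rate = 1,624.87 / 2,708.28 = 60.00%.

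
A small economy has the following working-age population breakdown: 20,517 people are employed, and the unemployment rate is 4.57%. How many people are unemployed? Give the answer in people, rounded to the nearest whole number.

Let U be the number unemployed. The labor force is E + U, and U/(E+U) = 0.0457.
So U = 0.0457 × 20,517 / (1 − 0.0457) = 937.63 / 0.9543 ≈ 983.

About 983 are unemployed.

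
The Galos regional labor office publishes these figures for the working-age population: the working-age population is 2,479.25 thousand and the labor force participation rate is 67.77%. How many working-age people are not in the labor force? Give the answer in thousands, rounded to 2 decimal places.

About 799.06 thousand are not in the labor force.

Share not in the labor force = 1 − 0.6777 = 0.3223.
Not in labor force = 0.3223 × 2,479.25 ≈ 799.06 thousand.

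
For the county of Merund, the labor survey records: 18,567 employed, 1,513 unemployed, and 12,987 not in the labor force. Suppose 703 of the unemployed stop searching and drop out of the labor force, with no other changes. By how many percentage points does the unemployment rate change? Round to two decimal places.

The unemployment rate changes by −3.35 percentage points.

Initially, labor force = 18,567 + 1,513 = 20,080, so u = 1,513/20,080 = 7.53%.
After the change, unemployed and labor force both fall by 703 → E = 18,567, U = 810, labor force = 19,377.
New unemployment rate = 810 / 19,377 = 4.18%.
Change = 4.18% − 7.53% = −3.35 percentage points.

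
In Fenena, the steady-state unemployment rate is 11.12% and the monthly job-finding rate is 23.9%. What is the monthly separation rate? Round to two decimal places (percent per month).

From u* = s/(s+f): s = u·f/(1−u).
s = 0.1112 × 23.9 / (1 − 0.1112) = 2.6577 / 0.8888 ≈ 2.99% per month.

Separation rate ≈ 2.99% per month.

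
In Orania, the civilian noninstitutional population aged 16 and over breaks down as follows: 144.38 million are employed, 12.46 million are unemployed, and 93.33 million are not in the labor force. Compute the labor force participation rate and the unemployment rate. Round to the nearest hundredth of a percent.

Labor force participation rate ≈ 62.69%; unemployment rate ≈ 7.94%.

Labor force = employed + unemployed = 144.38 + 12.46 = 156.84 million.
Working-age population = 156.84 + 93.33 = 250.17 million.
Unemployment rate = 12.46 / 156.84 = 7.94%.
Labor force participation rate = 156.84 / 250.17 = 62.69%.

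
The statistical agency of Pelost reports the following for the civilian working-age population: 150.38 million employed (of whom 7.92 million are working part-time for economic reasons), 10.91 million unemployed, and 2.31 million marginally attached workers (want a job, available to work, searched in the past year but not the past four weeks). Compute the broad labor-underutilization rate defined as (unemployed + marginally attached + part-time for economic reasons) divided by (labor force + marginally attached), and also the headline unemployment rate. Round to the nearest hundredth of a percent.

Broad underutilization rate ≈ 12.92%; headline unemployment rate ≈ 6.76%.

Labor force = 150.38 + 10.91 = 161.29 million.
Numerator = 10.91 + 2.31 + 7.92 = 21.14 million.
Denominator = 161.29 + 2.31 = 163.60 million.
Broad rate = 21.14 / 163.60 = 12.92%.
Headline unemployment rate = 10.91 / 161.29 = 6.76%.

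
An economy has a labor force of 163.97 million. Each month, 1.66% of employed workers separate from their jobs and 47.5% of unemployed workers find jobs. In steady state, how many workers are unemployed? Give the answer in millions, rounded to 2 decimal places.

Steady-state unemployment rate u* = s/(s+f) = 1.66/(1.66+47.5) = 0.033767.
Unemployed = u* × labor force = 0.033767 × 163.97 ≈ 5.54 million.

About 5.54 million are unemployed in steady state.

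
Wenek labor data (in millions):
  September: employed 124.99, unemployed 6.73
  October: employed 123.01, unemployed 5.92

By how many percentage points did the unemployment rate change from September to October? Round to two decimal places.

September: labor force = 124.99 + 6.73 = 131.72; u = 6.73/131.72 = 5.11%.
October: labor force = 123.01 + 5.92 = 128.93; u = 5.92/128.93 = 4.59%.
Change = 4.59% − 5.11% = −0.52 pp.

The unemployment rate changed by −0.52 percentage points.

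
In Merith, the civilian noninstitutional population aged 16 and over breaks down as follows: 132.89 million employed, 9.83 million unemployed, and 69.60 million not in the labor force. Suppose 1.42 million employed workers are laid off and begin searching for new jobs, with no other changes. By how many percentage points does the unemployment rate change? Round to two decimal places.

The unemployment rate changes by +0.99 percentage points.

Initially, labor force = 132.89 + 9.83 = 142.72 million, so u = 9.83/142.72 = 6.89%.
After the change, employed falls and unemployed rises by 1.42; labor force unchanged → E = 131.47, U = 11.25, labor force = 142.72 million.
New unemployment rate = 11.25 / 142.72 = 7.88%.
Change = 7.88% − 6.89% = +0.99 percentage points.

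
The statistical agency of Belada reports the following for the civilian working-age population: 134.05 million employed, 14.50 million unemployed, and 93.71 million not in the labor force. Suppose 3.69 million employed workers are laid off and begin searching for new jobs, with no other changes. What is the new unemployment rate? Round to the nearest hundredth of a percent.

New unemployment rate ≈ 12.25%.

Initially, labor force = 134.05 + 14.50 = 148.55 million, so u = 14.50/148.55 = 9.76%.
After the change, employed falls and unemployed rises by 3.69; labor force unchanged → E = 130.36, U = 18.19, labor force = 148.55 million.
New unemployment rate = 18.19 / 148.55 = 12.25%.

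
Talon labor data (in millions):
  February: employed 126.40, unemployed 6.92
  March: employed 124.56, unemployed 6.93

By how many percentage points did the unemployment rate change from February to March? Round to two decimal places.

The unemployment rate changed by +0.08 percentage points.

February: labor force = 126.40 + 6.92 = 133.32; u = 6.92/133.32 = 5.19%.
March: labor force = 124.56 + 6.93 = 131.49; u = 6.93/131.49 = 5.27%.
Change = 5.27% − 5.19% = +0.08 pp.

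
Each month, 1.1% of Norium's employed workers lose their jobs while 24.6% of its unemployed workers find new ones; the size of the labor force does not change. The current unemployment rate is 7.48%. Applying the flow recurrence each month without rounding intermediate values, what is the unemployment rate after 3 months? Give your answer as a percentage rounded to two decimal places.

With a fixed labor force, u_{t+1} = u_t + s·(1−u_t) − f·u_t = u_t·(1−s−f) + s.
Here 1−s−f = 0.743 and s = 0.011.
u_1 = 0.074800 × 0.743 + 0.011 = 0.066576.
u_2 = 0.066576 × 0.743 + 0.011 = 0.060466.
u_3 = 0.060466 × 0.743 + 0.011 = 0.055926.

Unemployment rate after three months ≈ 5.59%.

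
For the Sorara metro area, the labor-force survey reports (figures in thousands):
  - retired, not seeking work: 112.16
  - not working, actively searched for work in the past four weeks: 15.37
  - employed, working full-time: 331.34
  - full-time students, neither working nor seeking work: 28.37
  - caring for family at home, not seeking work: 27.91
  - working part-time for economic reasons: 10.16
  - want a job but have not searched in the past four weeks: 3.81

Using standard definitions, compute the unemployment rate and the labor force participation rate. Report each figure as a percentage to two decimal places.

Employed = 331.34 + 10.16 = 341.50 thousand (anyone who worked, including part-time for economic reasons, counts as employed).
Unemployed = 15.37 thousand.
Labor force = 341.50 + 15.37 = 356.87 thousand.
Not in labor force = 112.16 + 28.37 + 27.91 + 3.81 = 172.25 thousand (those not working and not actively searching are outside the labor force — including those who want a job but have given up searching).
Civilian working-age population = 356.87 + 172.25 = 529.12 thousand.
Unemployment rate = 15.37 / 356.87 = 4.31%.
Labor force participation rate = 356.87 / 529.12 = 67.45%.

Unemployment rate ≈ 4.31%; labor force participation rate ≈ 67.45%.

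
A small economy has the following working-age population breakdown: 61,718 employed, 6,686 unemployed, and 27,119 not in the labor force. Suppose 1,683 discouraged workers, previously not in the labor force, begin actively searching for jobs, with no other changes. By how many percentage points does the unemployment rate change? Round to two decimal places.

The unemployment rate changes by +2.17 percentage points.

Initially, labor force = 61,718 + 6,686 = 68,404, so u = 6,686/68,404 = 9.77%.
After the change, unemployed and labor force both rise by 1,683 → E = 61,718, U = 8,369, labor force = 70,087.
New unemployment rate = 8,369 / 70,087 = 11.94%.
Change = 11.94% − 9.77% = +2.17 percentage points.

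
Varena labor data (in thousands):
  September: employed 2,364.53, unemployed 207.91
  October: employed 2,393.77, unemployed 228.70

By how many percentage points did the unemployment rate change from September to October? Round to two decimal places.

September: labor force = 2,364.53 + 207.91 = 2,572.44; u = 207.91/2,572.44 = 8.08%.
October: labor force = 2,393.77 + 228.70 = 2,622.47; u = 228.70/2,622.47 = 8.72%.
Change = 8.72% − 8.08% = +0.64 pp.

The unemployment rate changed by +0.64 percentage points.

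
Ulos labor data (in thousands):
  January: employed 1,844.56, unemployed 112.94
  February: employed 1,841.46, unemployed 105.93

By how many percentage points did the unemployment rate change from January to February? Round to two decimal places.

The unemployment rate changed by −0.33 percentage points.

January: labor force = 1,844.56 + 112.94 = 1,957.50; u = 112.94/1,957.50 = 5.77%.
February: labor force = 1,841.46 + 105.93 = 1,947.39; u = 105.93/1,947.39 = 5.44%.
Change = 5.44% − 5.77% = −0.33 pp.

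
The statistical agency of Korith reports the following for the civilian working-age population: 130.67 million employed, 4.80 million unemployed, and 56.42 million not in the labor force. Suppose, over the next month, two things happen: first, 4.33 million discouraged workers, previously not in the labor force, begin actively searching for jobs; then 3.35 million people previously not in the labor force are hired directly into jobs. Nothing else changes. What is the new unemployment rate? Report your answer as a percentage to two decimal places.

New unemployment rate ≈ 6.38%.

Initially, labor force = 130.67 + 4.80 = 135.47 million, so u = 4.80/135.47 = 3.54%.
After the first change, unemployed and labor force both rise by 4.33 → E = 130.67, U = 9.13, labor force = 139.80 million.
After the second change, employed and labor force both rise by 3.35; unemployed unchanged → E = 134.02, U = 9.13, labor force = 143.15 million.
New unemployment rate = 9.13 / 143.15 = 6.38%.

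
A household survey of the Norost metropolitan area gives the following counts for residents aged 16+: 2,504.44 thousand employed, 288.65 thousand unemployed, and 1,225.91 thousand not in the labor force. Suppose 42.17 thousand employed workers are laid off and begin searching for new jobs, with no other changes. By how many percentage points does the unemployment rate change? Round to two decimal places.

The unemployment rate changes by +1.51 percentage points.

Initially, labor force = 2,504.44 + 288.65 = 2,793.09 thousand, so u = 288.65/2,793.09 = 10.33%.
After the change, employed falls and unemployed rises by 42.17; labor force unchanged → E = 2,462.27, U = 330.82, labor force = 2,793.09 thousand.
New unemployment rate = 330.82 / 2,793.09 = 11.84%.
Change = 11.84% − 10.33% = +1.51 percentage points.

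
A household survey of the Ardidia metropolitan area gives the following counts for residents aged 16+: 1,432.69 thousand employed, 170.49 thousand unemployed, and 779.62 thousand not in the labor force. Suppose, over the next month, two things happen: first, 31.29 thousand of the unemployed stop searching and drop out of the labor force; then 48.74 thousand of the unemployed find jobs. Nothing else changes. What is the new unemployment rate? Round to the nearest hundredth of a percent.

New unemployment rate ≈ 5.75%.

Initially, labor force = 1,432.69 + 170.49 = 1,603.18 thousand, so u = 170.49/1,603.18 = 10.63%.
After the first change, unemployed and labor force both fall by 31.29 → E = 1,432.69, U = 139.20, labor force = 1,571.89 thousand.
After the second change, unemployed falls and employed rises by 48.74; labor force unchanged → E = 1,481.43, U = 90.46, labor force = 1,571.89 thousand.
New unemployment rate = 90.46 / 1,571.89 = 5.75%.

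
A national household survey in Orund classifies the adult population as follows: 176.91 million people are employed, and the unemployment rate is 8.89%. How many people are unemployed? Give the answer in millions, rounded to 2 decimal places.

About 17.26 million are unemployed.

Let U be the number unemployed. The labor force is E + U, and U/(E+U) = 0.0889.
So U = 0.0889 × 176.91 / (1 − 0.0889) = 15.7273 / 0.9111 ≈ 17.26 million.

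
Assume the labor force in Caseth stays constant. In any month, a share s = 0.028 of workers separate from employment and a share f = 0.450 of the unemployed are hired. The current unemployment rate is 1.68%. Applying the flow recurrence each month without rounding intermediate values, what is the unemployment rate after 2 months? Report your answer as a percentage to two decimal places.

Unemployment rate after two months ≈ 4.72%.

With a fixed labor force, u_{t+1} = u_t + s·(1−u_t) − f·u_t = u_t·(1−s−f) + s.
Here 1−s−f = 0.522 and s = 0.028.
u_1 = 0.016800 × 0.522 + 0.028 = 0.036770.
u_2 = 0.036770 × 0.522 + 0.028 = 0.047194.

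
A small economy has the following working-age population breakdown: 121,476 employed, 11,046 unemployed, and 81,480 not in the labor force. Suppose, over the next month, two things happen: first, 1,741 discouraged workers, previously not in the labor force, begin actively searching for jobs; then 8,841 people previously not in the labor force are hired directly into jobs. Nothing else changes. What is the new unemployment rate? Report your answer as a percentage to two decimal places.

New unemployment rate ≈ 8.94%.

Initially, labor force = 121,476 + 11,046 = 132,522, so u = 11,046/132,522 = 8.34%.
After the first change, unemployed and labor force both rise by 1,741 → E = 121,476, U = 12,787, labor force = 134,263.
After the second change, employed and labor force both rise by 8,841; unemployed unchanged → E = 130,317, U = 12,787, labor force = 143,104.
New unemployment rate = 12,787 / 143,104 = 8.94%.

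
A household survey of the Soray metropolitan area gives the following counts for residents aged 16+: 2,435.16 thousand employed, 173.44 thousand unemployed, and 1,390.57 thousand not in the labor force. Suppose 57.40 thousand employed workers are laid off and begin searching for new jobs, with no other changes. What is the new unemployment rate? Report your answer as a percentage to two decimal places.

Initially, labor force = 2,435.16 + 173.44 = 2,608.60 thousand, so u = 173.44/2,608.60 = 6.65%.
After the change, employed falls and unemployed rises by 57.40; labor force unchanged → E = 2,377.76, U = 230.84, labor force = 2,608.60 thousand.
New unemployment rate = 230.84 / 2,608.60 = 8.85%.

New unemployment rate ≈ 8.85%.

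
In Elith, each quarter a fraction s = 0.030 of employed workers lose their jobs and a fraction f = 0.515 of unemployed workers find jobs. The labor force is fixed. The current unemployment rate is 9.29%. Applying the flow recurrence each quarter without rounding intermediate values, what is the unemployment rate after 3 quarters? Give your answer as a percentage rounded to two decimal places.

With a fixed labor force, u_{t+1} = u_t + s·(1−u_t) − f·u_t = u_t·(1−s−f) + s.
Here 1−s−f = 0.455 and s = 0.030.
u_1 = 0.092900 × 0.455 + 0.030 = 0.072270.
u_2 = 0.072270 × 0.455 + 0.030 = 0.062883.
u_3 = 0.062883 × 0.455 + 0.030 = 0.058612.

Unemployment rate after three quarters ≈ 5.86%.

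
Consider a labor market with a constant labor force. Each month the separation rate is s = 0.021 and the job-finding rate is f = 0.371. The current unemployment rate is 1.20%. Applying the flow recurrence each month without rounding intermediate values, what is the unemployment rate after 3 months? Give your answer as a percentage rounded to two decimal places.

Unemployment rate after three months ≈ 4.42%.

With a fixed labor force, u_{t+1} = u_t + s·(1−u_t) − f·u_t = u_t·(1−s−f) + s.
Here 1−s−f = 0.608 and s = 0.021.
u_1 = 0.012000 × 0.608 + 0.021 = 0.028296.
u_2 = 0.028296 × 0.608 + 0.021 = 0.038204.
u_3 = 0.038204 × 0.608 + 0.021 = 0.044228.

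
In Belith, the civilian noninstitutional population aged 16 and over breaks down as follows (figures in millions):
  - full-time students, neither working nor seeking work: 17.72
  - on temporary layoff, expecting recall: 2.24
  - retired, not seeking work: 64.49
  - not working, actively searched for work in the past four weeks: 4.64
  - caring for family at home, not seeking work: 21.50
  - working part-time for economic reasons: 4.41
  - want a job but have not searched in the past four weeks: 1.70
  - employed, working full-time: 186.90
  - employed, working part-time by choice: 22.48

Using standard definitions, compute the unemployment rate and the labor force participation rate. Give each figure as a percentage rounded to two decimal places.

Employed = 4.41 + 186.90 + 22.48 = 213.79 million (anyone who worked, including part-time for economic reasons, counts as employed).
Unemployed = 2.24 + 4.64 = 6.88 million (jobless and actively searching, or on temporary layoff).
Labor force = 213.79 + 6.88 = 220.67 million.
Not in labor force = 17.72 + 64.49 + 21.50 + 1.70 = 105.41 million (those not working and not actively searching are outside the labor force — including those who want a job but have given up searching).
Civilian working-age population = 220.67 + 105.41 = 326.08 million.
Unemployment rate = 6.88 / 220.67 = 3.12%.
Labor force participation rate = 220.67 / 326.08 = 67.67%.

Unemployment rate ≈ 3.12%; labor force participation rate ≈ 67.67%.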